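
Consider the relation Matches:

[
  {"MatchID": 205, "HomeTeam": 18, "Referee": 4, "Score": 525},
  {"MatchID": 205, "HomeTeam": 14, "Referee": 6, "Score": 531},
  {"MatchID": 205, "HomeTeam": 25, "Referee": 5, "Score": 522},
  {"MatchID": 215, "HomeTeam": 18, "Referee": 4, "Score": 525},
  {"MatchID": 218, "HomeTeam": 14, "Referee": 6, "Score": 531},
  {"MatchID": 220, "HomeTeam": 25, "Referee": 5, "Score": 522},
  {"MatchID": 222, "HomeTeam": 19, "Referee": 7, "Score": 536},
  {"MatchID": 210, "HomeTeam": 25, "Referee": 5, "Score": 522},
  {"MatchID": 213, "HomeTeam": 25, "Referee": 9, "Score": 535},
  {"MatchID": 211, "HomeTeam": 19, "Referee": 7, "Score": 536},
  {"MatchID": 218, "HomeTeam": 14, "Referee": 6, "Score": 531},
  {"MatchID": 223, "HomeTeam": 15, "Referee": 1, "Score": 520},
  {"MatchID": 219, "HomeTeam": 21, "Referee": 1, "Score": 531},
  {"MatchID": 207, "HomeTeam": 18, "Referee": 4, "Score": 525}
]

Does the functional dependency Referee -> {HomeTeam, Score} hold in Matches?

No

Referee=4: 3 rows → {HomeTeam,Score} = (18, 525), (18, 525), (18, 525) ✓
Referee=6: 3 rows → {HomeTeam,Score} = (14, 531), (14, 531), (14, 531) ✓
Referee=5: 3 rows → {HomeTeam,Score} = (25, 522), (25, 522), (25, 522) ✓
Referee=7: 2 rows → {HomeTeam,Score} = (19, 536), (19, 536) ✓
Referee=9: 1 row → {HomeTeam,Score} = (25, 535) ✓
Referee=1: 2 rows → {HomeTeam,Score} takes values {(15, 520), (21, 531)} — violation
Two rows agree on Referee but differ on {HomeTeam, Score}, so Referee -> {HomeTeam, Score} does not hold.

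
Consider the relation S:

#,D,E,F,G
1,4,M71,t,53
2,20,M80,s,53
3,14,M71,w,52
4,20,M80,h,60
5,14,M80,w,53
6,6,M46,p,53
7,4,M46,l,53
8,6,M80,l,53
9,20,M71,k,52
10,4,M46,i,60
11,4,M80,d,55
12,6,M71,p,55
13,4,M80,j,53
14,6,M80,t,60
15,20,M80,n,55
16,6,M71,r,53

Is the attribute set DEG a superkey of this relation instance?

Yes

All 16 rows have distinct DEG values, so DEG → (all attributes) holds and DEG is a superkey.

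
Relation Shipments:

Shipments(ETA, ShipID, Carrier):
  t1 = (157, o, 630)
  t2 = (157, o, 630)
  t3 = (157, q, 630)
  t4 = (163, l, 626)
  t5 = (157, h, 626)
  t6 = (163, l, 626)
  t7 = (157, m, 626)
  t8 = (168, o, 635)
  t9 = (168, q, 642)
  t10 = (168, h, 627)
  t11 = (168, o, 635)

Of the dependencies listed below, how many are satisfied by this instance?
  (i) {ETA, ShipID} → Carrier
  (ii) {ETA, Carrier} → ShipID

(i) {ETA, ShipID} → Carrier: every LHS value maps to a single RHS value — holds.
(ii) {ETA, Carrier} → ShipID: (ETA=157, Carrier=630): rows 1, 2, 3 → ShipID takes values {o, q} — violation; (ETA=157, Carrier=626): rows 5, 7 → ShipID takes values {h, m} — violation — fails.
1 of the 2 dependencies holds.

1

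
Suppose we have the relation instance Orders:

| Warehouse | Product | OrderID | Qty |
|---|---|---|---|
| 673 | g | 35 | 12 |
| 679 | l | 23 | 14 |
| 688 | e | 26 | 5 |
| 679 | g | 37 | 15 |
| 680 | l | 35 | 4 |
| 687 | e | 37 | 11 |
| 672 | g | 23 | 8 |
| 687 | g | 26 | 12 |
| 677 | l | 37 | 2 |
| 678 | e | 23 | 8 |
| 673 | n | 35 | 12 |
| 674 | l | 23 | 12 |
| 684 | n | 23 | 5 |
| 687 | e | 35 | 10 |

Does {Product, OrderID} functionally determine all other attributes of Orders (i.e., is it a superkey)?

Two distinct rows share (Product=l, OrderID=23), so {Product, OrderID} does not determine every attribute — not a superkey.

No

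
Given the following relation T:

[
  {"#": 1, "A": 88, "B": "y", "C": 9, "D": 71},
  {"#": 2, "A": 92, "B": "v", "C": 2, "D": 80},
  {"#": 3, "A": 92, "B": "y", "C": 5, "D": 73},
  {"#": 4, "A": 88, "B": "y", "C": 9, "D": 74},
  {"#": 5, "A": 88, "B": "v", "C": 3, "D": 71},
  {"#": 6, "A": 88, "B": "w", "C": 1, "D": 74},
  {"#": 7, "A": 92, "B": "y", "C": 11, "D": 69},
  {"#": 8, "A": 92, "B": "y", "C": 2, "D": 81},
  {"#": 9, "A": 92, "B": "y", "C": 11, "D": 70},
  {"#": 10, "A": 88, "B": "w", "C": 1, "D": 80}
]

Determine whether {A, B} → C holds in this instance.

No

(A=88, B=y): rows 1, 4 → C = 9, 9 ✓
(A=92, B=v): row 2 → C = 2 ✓
(A=92, B=y): rows 3, 7, 8, 9 → C takes values {5, 11, 2} — violation
(A=88, B=v): row 5 → C = 3 ✓
(A=88, B=w): rows 6, 10 → C = 1, 1 ✓
Two rows agree on {A, B} but differ on C, so {A, B} → C does not hold.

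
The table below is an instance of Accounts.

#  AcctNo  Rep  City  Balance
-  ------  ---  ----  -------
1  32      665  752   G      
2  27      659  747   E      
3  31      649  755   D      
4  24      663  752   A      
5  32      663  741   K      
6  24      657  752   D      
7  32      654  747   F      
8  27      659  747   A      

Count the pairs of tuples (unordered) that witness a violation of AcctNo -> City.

AcctNo=32: violating pairs (1,5), (1,7), (5,7) — 3 pairs.
AcctNo=27: all 2 rows agree on City — 0 pairs.
AcctNo=24: all 2 rows agree on City — 0 pairs.

3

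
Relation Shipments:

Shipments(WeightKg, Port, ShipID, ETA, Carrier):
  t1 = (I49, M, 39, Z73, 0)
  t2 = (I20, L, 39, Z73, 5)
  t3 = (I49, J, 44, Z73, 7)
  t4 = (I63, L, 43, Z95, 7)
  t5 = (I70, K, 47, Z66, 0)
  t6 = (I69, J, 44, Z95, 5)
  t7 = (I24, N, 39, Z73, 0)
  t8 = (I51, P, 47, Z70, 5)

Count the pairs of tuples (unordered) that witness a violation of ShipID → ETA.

2

ShipID=39: all 3 rows agree on ETA — 0 pairs.
ShipID=44: violating pairs (3,6) — 1 pair.
ShipID=47: violating pairs (5,8) — 1 pair.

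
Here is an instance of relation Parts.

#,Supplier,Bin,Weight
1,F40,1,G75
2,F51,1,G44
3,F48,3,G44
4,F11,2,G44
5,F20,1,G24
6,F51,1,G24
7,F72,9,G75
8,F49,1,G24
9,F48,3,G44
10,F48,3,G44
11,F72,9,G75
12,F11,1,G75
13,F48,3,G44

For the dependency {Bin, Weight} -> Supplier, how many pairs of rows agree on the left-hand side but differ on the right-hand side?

(Bin=1, Weight=G75): violating pairs (1,12) — 1 pair.
(Bin=3, Weight=G44): all 4 rows agree on Supplier — 0 pairs.
(Bin=1, Weight=G24): violating pairs (5,6), (5,8), (6,8) — 3 pairs.
(Bin=9, Weight=G75): all 2 rows agree on Supplier — 0 pairs.

4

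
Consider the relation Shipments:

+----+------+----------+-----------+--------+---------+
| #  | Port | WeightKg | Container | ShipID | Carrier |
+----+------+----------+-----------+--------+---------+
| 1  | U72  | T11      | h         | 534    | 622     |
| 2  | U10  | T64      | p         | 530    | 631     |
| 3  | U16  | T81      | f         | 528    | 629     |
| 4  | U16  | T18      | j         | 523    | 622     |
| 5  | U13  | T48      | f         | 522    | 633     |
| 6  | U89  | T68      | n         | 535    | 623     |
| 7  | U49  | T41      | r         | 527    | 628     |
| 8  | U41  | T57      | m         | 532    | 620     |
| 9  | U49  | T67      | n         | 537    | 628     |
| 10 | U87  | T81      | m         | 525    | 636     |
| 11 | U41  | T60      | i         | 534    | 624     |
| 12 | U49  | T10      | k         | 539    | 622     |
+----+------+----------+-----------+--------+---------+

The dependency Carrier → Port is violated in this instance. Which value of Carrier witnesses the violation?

622

Carrier=622: rows 1, 4, 12 → Port takes values {U72, U16, U49} — violation
Carrier=631: row 2 → Port = U10 ✓
Carrier=629: row 3 → Port = U16 ✓
Carrier=633: row 5 → Port = U13 ✓
Carrier=623: row 6 → Port = U89 ✓
Carrier=628: rows 7, 9 → Port = U49, U49 ✓
Carrier=620: row 8 → Port = U41 ✓
Carrier=636: row 10 → Port = U87 ✓
Carrier=624: row 11 → Port = U41 ✓
The only Carrier value with inconsistent Port is Carrier=622.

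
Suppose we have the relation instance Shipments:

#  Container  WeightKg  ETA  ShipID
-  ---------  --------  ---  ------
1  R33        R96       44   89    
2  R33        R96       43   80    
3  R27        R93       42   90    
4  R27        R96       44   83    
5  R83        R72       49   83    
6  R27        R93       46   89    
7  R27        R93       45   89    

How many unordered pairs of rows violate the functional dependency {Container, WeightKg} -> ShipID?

(Container=R33, WeightKg=R96): violating pairs (1,2) — 1 pair.
(Container=R27, WeightKg=R93): violating pairs (3,6), (3,7) — 2 pairs.

3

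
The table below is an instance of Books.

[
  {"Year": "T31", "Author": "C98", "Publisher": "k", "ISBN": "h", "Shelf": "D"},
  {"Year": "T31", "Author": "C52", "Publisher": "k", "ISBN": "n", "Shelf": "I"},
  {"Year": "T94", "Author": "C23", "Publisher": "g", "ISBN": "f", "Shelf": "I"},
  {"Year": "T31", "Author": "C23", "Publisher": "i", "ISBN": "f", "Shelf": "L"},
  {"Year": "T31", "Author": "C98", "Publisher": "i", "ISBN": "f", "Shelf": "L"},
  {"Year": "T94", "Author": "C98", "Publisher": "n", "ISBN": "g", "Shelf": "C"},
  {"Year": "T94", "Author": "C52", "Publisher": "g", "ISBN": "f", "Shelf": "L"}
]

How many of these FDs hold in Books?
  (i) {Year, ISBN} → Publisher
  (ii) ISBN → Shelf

1

(i) {Year, ISBN} → Publisher: every LHS value maps to a single RHS value — holds.
(ii) ISBN → Shelf: ISBN=f: 4 rows → Shelf takes values {I, L} — violation — fails.
1 of the 2 dependencies holds.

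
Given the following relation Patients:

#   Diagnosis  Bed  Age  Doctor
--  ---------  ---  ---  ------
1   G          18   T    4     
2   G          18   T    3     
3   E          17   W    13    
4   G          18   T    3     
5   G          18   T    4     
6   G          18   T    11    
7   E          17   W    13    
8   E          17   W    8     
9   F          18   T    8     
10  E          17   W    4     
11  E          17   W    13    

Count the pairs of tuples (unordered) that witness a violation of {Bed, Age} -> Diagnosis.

5

(Bed=18, Age=T): violating pairs (1,9), (2,9), (4,9), (5,9), (6,9) — 5 pairs.
(Bed=17, Age=W): all 5 rows agree on Diagnosis — 0 pairs.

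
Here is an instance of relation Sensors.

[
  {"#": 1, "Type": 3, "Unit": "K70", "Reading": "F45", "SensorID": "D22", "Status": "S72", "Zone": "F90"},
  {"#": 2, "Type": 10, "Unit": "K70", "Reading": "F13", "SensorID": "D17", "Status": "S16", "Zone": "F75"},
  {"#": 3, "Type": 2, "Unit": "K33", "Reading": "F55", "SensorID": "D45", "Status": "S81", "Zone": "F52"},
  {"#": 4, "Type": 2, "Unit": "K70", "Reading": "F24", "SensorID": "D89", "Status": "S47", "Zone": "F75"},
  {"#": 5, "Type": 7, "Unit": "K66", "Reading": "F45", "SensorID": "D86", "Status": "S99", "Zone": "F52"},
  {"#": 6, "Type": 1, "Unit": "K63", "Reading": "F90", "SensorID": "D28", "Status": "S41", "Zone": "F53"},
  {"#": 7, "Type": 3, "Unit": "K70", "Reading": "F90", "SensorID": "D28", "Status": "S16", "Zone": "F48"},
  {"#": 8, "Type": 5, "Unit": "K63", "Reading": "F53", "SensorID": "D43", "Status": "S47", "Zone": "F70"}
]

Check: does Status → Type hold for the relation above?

Status=S72: row 1 → Type = 3 ✓
Status=S16: rows 2, 7 → Type takes values {10, 3} — violation
Status=S81: row 3 → Type = 2 ✓
Status=S47: rows 4, 8 → Type takes values {2, 5} — violation
Status=S99: row 5 → Type = 7 ✓
Status=S41: row 6 → Type = 1 ✓
Two rows agree on Status but differ on Type, so Status → Type does not hold.

No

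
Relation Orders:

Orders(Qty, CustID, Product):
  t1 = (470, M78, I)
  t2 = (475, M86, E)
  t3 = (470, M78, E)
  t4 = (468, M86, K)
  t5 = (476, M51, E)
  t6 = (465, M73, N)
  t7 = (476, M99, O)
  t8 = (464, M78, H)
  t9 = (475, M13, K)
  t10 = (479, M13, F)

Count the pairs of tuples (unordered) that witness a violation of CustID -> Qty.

CustID=M78: violating pairs (1,8), (3,8) — 2 pairs.
CustID=M86: violating pairs (2,4) — 1 pair.
CustID=M13: violating pairs (9,10) — 1 pair.

4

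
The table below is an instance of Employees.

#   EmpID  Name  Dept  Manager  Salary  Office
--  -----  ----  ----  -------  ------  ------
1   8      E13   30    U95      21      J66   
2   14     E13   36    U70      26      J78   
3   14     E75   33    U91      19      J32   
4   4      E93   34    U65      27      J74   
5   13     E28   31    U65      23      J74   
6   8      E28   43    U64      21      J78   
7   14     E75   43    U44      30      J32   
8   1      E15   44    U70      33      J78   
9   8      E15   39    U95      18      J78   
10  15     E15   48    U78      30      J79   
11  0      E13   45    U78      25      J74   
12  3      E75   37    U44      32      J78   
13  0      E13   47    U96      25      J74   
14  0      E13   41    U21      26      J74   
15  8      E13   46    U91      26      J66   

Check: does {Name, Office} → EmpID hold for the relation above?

No

(Name=E13, Office=J66): rows 1, 15 → EmpID = 8, 8 ✓
(Name=E13, Office=J78): row 2 → EmpID = 14 ✓
(Name=E75, Office=J32): rows 3, 7 → EmpID = 14, 14 ✓
(Name=E93, Office=J74): row 4 → EmpID = 4 ✓
(Name=E28, Office=J74): row 5 → EmpID = 13 ✓
(Name=E28, Office=J78): row 6 → EmpID = 8 ✓
(Name=E15, Office=J78): rows 8, 9 → EmpID takes values {1, 8} — violation
(Name=E15, Office=J79): row 10 → EmpID = 15 ✓
(Name=E13, Office=J74): rows 11, 13, 14 → EmpID = 0, 0, 0 ✓
(Name=E75, Office=J78): row 12 → EmpID = 3 ✓
Two rows agree on {Name, Office} but differ on EmpID, so {Name, Office} → EmpID does not hold.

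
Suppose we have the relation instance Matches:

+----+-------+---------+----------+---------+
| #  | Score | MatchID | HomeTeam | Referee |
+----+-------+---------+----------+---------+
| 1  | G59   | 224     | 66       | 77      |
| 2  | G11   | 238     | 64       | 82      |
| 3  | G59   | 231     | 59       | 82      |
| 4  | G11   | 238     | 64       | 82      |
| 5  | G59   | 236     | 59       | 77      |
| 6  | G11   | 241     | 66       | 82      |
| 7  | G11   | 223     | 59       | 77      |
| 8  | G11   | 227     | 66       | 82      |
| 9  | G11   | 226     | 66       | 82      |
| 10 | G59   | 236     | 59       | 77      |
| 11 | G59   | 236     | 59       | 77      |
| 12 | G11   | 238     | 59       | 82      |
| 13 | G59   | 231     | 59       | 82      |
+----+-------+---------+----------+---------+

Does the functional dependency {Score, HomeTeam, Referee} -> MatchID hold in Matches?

No

(Score=G59, HomeTeam=66, Referee=77): row 1 → MatchID = 224 ✓
(Score=G11, HomeTeam=64, Referee=82): rows 2, 4 → MatchID = 238, 238 ✓
(Score=G59, HomeTeam=59, Referee=82): rows 3, 13 → MatchID = 231, 231 ✓
(Score=G59, HomeTeam=59, Referee=77): rows 5, 10, 11 → MatchID = 236, 236, 236 ✓
(Score=G11, HomeTeam=66, Referee=82): rows 6, 8, 9 → MatchID takes values {241, 227, 226} — violation
(Score=G11, HomeTeam=59, Referee=77): row 7 → MatchID = 223 ✓
(Score=G11, HomeTeam=59, Referee=82): row 12 → MatchID = 238 ✓
Two rows agree on {Score, HomeTeam, Referee} but differ on MatchID, so {Score, HomeTeam, Referee} -> MatchID does not hold.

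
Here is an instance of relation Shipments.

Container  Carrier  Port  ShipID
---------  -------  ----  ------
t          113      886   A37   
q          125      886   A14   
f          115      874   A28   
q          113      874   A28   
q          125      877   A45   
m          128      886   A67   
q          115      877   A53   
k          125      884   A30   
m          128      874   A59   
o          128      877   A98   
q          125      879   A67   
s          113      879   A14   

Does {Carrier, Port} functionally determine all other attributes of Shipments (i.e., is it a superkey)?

Yes

All 12 rows have distinct {Carrier, Port} values, so {Carrier, Port} → (all attributes) holds and {Carrier, Port} is a superkey.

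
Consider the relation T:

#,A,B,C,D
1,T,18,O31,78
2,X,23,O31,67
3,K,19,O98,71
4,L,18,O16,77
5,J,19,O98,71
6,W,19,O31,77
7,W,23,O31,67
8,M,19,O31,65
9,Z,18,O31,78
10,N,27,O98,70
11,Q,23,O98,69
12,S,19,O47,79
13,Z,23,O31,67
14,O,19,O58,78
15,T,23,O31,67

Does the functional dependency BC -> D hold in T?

No

(B=18, C=O31): rows 1, 9 → D = 78, 78 ✓
(B=23, C=O31): rows 2, 7, 13, 15 → D = 67, 67, 67, 67 ✓
(B=19, C=O98): rows 3, 5 → D = 71, 71 ✓
(B=18, C=O16): row 4 → D = 77 ✓
(B=19, C=O31): rows 6, 8 → D takes values {77, 65} — violation
(B=27, C=O98): row 10 → D = 70 ✓
(B=23, C=O98): row 11 → D = 69 ✓
(B=19, C=O47): row 12 → D = 79 ✓
(B=19, C=O58): row 14 → D = 78 ✓
Two rows agree on BC but differ on D, so BC -> D does not hold.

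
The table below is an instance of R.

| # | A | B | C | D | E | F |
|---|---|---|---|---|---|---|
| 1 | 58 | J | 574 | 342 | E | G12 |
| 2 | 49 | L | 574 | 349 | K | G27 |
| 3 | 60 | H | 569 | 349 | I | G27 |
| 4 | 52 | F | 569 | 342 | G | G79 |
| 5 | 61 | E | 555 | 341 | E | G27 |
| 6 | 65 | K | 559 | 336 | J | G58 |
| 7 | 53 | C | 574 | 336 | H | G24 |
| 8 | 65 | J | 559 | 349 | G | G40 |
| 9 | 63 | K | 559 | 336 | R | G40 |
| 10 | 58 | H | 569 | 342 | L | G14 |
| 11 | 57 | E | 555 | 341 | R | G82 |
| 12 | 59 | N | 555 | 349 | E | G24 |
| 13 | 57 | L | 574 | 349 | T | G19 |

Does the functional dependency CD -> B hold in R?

No

(C=574, D=342): row 1 → B = J ✓
(C=574, D=349): rows 2, 13 → B = L, L ✓
(C=569, D=349): row 3 → B = H ✓
(C=569, D=342): rows 4, 10 → B takes values {F, H} — violation
(C=555, D=341): rows 5, 11 → B = E, E ✓
(C=559, D=336): rows 6, 9 → B = K, K ✓
(C=574, D=336): row 7 → B = C ✓
(C=559, D=349): row 8 → B = J ✓
(C=555, D=349): row 12 → B = N ✓
Two rows agree on CD but differ on B, so CD -> B does not hold.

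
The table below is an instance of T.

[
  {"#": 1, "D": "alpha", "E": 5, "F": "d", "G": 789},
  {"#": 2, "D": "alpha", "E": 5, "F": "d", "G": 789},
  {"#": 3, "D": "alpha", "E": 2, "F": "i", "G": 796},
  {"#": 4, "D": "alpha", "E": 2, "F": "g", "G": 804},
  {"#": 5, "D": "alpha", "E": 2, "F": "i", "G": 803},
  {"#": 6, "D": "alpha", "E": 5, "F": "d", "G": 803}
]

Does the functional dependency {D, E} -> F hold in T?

No

(D=alpha, E=5): rows 1, 2, 6 → F = d, d, d ✓
(D=alpha, E=2): rows 3, 4, 5 → F takes values {i, g} — violation
Two rows agree on {D, E} but differ on F, so {D, E} -> F does not hold.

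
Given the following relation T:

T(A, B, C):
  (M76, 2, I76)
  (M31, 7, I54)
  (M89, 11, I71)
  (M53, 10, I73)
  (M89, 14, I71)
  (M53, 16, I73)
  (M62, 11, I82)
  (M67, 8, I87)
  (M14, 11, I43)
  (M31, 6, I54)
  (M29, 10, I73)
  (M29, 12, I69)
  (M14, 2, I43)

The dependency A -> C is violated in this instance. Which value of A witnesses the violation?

A=M76: 1 row → C = I76 ✓
A=M31: 2 rows → C = I54, I54 ✓
A=M89: 2 rows → C = I71, I71 ✓
A=M53: 2 rows → C = I73, I73 ✓
A=M62: 1 row → C = I82 ✓
A=M67: 1 row → C = I87 ✓
A=M14: 2 rows → C = I43, I43 ✓
A=M29: 2 rows → C takes values {I73, I69} — violation
The only A value with inconsistent C is A=M29.

M29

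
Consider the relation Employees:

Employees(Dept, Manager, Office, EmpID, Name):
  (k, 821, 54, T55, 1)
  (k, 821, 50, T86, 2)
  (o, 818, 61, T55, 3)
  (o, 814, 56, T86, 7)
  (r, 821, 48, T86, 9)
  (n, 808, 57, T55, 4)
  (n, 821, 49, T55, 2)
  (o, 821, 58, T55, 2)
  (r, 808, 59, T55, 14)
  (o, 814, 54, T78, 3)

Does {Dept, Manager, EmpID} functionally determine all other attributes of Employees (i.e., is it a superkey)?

Yes

All 10 rows have distinct {Dept, Manager, EmpID} values, so {Dept, Manager, EmpID} → (all attributes) holds and {Dept, Manager, EmpID} is a superkey.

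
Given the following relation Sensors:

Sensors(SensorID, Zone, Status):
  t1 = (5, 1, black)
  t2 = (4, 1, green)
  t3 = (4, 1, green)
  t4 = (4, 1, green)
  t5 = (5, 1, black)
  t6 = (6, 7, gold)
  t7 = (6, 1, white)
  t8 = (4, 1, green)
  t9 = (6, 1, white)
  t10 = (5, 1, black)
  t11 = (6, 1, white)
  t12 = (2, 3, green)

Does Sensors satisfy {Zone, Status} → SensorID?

(Zone=1, Status=black): rows 1, 5, 10 → SensorID = 5, 5, 5 ✓
(Zone=1, Status=green): rows 2, 3, 4, 8 → SensorID = 4, 4, 4, 4 ✓
(Zone=7, Status=gold): row 6 → SensorID = 6 ✓
(Zone=1, Status=white): rows 7, 9, 11 → SensorID = 6, 6, 6 ✓
(Zone=3, Status=green): row 12 → SensorID = 2 ✓
Every {Zone, Status} value is associated with a single SensorID value, so {Zone, Status} → SensorID holds.

Yes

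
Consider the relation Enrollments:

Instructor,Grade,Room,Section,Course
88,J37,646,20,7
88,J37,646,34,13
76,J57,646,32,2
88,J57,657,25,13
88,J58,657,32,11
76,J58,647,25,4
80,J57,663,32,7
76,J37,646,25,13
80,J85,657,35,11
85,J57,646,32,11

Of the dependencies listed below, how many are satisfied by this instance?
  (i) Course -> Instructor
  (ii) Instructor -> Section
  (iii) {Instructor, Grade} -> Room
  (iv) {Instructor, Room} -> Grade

(i) Course -> Instructor: Course=7: 2 rows → Instructor takes values {88, 80} — violation; Course=13: 3 rows → Instructor takes values {88, 76} — violation; Course=11: 3 rows → Instructor takes values {88, 80, 85} — violation — fails.
(ii) Instructor -> Section: Instructor=88: 4 rows → Section takes values {20, 34, 25, 32} — violation; Instructor=76: 3 rows → Section takes values {32, 25} — violation; Instructor=80: 2 rows → Section takes values {32, 35} — violation — fails.
(iii) {Instructor, Grade} -> Room: every LHS value maps to a single RHS value — holds.
(iv) {Instructor, Room} -> Grade: (Instructor=76, Room=646): 2 rows → Grade takes values {J57, J37} — violation; (Instructor=88, Room=657): 2 rows → Grade takes values {J57, J58} — violation — fails.
1 of the 4 dependencies holds.

1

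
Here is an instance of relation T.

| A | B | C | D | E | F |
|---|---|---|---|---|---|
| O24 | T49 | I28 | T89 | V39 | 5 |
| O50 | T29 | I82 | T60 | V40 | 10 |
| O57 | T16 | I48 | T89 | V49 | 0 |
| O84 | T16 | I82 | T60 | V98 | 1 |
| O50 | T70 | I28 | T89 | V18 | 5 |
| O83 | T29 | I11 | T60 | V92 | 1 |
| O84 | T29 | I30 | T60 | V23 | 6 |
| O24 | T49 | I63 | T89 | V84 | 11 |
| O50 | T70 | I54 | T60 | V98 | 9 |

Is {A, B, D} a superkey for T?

Two distinct rows share (A=O24, B=T49, D=T89), so {A, B, D} does not determine every attribute — not a superkey.

No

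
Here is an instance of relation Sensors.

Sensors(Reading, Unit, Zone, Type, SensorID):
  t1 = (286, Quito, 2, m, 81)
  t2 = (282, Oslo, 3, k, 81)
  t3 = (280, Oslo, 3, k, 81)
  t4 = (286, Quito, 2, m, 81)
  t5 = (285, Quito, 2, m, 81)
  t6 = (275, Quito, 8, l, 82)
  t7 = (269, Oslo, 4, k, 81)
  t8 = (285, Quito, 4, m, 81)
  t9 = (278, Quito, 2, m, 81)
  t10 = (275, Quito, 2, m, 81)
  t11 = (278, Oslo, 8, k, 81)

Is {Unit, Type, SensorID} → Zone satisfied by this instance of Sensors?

(Unit=Quito, Type=m, SensorID=81): rows 1, 4, 5, 8, 9, 10 → Zone takes values {2, 4} — violation
(Unit=Oslo, Type=k, SensorID=81): rows 2, 3, 7, 11 → Zone takes values {3, 4, 8} — violation
(Unit=Quito, Type=l, SensorID=82): row 6 → Zone = 8 ✓
Two rows agree on {Unit, Type, SensorID} but differ on Zone, so {Unit, Type, SensorID} → Zone does not hold.

No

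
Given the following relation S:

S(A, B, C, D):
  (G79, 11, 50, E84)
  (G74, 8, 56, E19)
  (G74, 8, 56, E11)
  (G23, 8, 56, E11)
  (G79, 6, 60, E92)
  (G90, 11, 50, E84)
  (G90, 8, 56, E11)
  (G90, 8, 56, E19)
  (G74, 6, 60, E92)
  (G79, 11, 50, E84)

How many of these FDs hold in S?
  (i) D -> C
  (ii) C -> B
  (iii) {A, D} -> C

(i) D -> C: every LHS value maps to a single RHS value — holds.
(ii) C -> B: every LHS value maps to a single RHS value — holds.
(iii) {A, D} -> C: every LHS value maps to a single RHS value — holds.
3 of the 3 dependencies hold.

3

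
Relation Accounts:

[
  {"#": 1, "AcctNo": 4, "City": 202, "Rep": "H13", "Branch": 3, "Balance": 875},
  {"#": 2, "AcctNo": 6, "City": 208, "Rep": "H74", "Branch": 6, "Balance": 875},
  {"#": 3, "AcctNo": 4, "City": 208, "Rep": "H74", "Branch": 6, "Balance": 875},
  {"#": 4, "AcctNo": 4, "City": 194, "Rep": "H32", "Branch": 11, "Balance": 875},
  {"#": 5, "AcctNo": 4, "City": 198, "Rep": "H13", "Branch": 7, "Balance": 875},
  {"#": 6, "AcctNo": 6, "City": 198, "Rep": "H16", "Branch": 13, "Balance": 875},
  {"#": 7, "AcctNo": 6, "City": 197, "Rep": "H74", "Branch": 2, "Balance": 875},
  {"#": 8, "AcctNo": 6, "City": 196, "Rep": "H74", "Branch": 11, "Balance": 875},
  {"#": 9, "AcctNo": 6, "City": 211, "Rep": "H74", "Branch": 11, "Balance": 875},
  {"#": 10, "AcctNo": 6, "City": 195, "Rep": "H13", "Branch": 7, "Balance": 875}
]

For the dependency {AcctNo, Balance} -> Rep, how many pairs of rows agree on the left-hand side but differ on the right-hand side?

14

(AcctNo=4, Balance=875): violating pairs (1,3), (1,4), (3,4), (3,5), (4,5) — 5 pairs.
(AcctNo=6, Balance=875): violating pairs (2,6), (2,10), (6,7), (6,8), (6,9), (6,10), (7,10), (8,10), (9,10) — 9 pairs.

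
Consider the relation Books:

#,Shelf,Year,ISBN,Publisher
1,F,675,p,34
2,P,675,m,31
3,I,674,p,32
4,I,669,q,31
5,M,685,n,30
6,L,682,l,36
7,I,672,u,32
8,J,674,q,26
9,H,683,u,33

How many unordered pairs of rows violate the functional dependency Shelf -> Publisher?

Shelf=I: violating pairs (3,4), (4,7) — 2 pairs.

2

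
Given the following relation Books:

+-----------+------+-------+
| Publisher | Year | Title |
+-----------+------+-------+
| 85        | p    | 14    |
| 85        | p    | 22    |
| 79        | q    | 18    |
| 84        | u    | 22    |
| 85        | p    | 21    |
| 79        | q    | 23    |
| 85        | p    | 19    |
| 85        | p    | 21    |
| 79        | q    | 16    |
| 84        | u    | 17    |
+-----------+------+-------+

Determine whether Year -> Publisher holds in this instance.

Yes

Year=p: 5 rows → Publisher = 85, 85, 85, 85, 85 ✓
Year=q: 3 rows → Publisher = 79, 79, 79 ✓
Year=u: 2 rows → Publisher = 84, 84 ✓
Every Year value is associated with a single Publisher value, so Year -> Publisher holds.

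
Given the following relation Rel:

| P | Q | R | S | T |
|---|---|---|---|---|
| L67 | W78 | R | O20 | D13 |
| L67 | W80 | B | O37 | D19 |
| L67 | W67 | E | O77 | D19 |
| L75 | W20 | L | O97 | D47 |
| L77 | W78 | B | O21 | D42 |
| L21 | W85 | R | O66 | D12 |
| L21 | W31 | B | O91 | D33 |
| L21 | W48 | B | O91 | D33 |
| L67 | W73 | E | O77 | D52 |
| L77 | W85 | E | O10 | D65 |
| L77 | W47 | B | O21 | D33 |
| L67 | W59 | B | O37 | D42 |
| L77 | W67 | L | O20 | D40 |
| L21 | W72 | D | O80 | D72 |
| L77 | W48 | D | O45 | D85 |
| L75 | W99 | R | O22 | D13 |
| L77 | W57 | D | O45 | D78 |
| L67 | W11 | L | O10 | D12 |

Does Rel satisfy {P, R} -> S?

(P=L67, R=R): 1 row → S = O20 ✓
(P=L67, R=B): 2 rows → S = O37, O37 ✓
(P=L67, R=E): 2 rows → S = O77, O77 ✓
(P=L75, R=L): 1 row → S = O97 ✓
(P=L77, R=B): 2 rows → S = O21, O21 ✓
(P=L21, R=R): 1 row → S = O66 ✓
(P=L21, R=B): 2 rows → S = O91, O91 ✓
(P=L77, R=E): 1 row → S = O10 ✓
(P=L77, R=L): 1 row → S = O20 ✓
(P=L21, R=D): 1 row → S = O80 ✓
(P=L77, R=D): 2 rows → S = O45, O45 ✓
(P=L75, R=R): 1 row → S = O22 ✓
(P=L67, R=L): 1 row → S = O10 ✓
Every {P, R} value is associated with a single S value, so {P, R} -> S holds.

Yes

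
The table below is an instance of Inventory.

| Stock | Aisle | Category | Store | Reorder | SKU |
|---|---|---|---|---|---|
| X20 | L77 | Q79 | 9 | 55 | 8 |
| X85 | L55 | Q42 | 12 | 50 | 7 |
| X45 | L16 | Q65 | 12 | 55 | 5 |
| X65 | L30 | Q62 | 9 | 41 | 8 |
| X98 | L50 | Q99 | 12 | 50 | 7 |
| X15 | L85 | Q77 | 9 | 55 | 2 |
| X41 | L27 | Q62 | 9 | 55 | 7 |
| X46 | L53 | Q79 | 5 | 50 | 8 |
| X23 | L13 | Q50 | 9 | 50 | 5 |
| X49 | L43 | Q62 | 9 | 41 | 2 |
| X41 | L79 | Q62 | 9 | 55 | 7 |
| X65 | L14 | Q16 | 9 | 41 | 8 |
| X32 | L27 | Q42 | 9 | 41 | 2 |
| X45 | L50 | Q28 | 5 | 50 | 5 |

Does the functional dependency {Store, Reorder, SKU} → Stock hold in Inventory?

(Store=9, Reorder=55, SKU=8): 1 row → Stock = X20 ✓
(Store=12, Reorder=50, SKU=7): 2 rows → Stock takes values {X85, X98} — violation
(Store=12, Reorder=55, SKU=5): 1 row → Stock = X45 ✓
(Store=9, Reorder=41, SKU=8): 2 rows → Stock = X65, X65 ✓
(Store=9, Reorder=55, SKU=2): 1 row → Stock = X15 ✓
(Store=9, Reorder=55, SKU=7): 2 rows → Stock = X41, X41 ✓
(Store=5, Reorder=50, SKU=8): 1 row → Stock = X46 ✓
(Store=9, Reorder=50, SKU=5): 1 row → Stock = X23 ✓
(Store=9, Reorder=41, SKU=2): 2 rows → Stock takes values {X49, X32} — violation
(Store=5, Reorder=50, SKU=5): 1 row → Stock = X45 ✓
Two rows agree on {Store, Reorder, SKU} but differ on Stock, so {Store, Reorder, SKU} → Stock does not hold.

No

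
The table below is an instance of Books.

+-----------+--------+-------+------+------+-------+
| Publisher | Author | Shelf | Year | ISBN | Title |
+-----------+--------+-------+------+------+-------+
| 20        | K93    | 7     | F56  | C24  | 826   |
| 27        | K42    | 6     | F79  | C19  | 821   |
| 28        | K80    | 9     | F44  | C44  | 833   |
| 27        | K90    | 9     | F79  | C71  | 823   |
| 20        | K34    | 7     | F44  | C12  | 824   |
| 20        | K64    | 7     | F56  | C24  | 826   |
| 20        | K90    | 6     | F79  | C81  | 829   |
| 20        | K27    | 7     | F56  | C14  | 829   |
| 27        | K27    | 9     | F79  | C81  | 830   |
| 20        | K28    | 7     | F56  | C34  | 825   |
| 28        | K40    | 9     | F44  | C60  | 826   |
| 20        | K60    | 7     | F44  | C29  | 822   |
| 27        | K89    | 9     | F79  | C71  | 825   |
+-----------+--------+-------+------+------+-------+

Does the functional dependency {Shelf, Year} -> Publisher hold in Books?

(Shelf=7, Year=F56): 4 rows → Publisher = 20, 20, 20, 20 ✓
(Shelf=6, Year=F79): 2 rows → Publisher takes values {27, 20} — violation
(Shelf=9, Year=F44): 2 rows → Publisher = 28, 28 ✓
(Shelf=9, Year=F79): 3 rows → Publisher = 27, 27, 27 ✓
(Shelf=7, Year=F44): 2 rows → Publisher = 20, 20 ✓
Two rows agree on {Shelf, Year} but differ on Publisher, so {Shelf, Year} -> Publisher does not hold.

No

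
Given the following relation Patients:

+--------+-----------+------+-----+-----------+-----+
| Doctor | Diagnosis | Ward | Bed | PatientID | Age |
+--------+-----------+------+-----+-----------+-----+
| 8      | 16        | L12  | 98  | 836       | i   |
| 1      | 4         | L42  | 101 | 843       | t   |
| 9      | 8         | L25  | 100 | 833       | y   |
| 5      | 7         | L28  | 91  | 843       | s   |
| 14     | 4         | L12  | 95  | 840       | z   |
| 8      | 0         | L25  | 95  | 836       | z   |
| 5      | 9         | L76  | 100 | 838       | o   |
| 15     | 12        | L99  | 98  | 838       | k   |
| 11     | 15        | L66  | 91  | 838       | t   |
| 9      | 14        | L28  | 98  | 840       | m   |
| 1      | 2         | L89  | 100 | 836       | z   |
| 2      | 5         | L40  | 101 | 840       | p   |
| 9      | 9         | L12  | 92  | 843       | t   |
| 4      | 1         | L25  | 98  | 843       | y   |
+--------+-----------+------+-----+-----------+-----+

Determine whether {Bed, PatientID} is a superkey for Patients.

Yes

All 14 rows have distinct {Bed, PatientID} values, so {Bed, PatientID} → (all attributes) holds and {Bed, PatientID} is a superkey.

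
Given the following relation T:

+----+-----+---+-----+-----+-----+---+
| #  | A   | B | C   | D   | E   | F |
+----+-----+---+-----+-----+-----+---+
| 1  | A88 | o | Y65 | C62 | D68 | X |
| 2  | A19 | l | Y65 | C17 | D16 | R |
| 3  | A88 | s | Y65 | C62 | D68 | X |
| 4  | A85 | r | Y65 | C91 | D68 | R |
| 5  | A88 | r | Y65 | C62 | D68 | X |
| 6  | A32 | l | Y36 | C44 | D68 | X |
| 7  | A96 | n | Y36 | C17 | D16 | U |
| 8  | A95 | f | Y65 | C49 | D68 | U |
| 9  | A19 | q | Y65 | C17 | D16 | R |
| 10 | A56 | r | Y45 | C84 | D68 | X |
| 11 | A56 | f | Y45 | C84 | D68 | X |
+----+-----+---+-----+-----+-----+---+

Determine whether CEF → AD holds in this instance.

Yes

(C=Y65, E=D68, F=X): rows 1, 3, 5 → {A,D} = (A88, C62), (A88, C62), (A88, C62) ✓
(C=Y65, E=D16, F=R): rows 2, 9 → {A,D} = (A19, C17), (A19, C17) ✓
(C=Y65, E=D68, F=R): row 4 → {A,D} = (A85, C91) ✓
(C=Y36, E=D68, F=X): row 6 → {A,D} = (A32, C44) ✓
(C=Y36, E=D16, F=U): row 7 → {A,D} = (A96, C17) ✓
(C=Y65, E=D68, F=U): row 8 → {A,D} = (A95, C49) ✓
(C=Y45, E=D68, F=X): rows 10, 11 → {A,D} = (A56, C84), (A56, C84) ✓
Every CEF value is associated with a single AD value, so CEF → AD holds.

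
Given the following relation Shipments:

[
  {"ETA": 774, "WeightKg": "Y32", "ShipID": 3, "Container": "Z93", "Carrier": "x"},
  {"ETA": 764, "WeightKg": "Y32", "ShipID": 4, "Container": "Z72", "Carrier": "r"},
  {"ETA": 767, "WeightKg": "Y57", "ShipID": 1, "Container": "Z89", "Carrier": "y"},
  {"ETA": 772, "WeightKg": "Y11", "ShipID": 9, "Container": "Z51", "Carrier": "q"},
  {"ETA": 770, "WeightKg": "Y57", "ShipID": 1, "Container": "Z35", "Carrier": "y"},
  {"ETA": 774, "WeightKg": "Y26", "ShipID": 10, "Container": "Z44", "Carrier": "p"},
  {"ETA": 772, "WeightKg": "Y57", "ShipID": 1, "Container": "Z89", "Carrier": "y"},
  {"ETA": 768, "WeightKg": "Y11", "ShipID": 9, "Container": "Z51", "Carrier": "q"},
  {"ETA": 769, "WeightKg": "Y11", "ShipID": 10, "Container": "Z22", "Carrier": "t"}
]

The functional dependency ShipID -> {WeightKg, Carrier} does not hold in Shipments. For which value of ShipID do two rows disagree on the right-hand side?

ShipID=3: 1 row → {WeightKg,Carrier} = (Y32, x) ✓
ShipID=4: 1 row → {WeightKg,Carrier} = (Y32, r) ✓
ShipID=1: 3 rows → {WeightKg,Carrier} = (Y57, y), (Y57, y), (Y57, y) ✓
ShipID=9: 2 rows → {WeightKg,Carrier} = (Y11, q), (Y11, q) ✓
ShipID=10: 2 rows → {WeightKg,Carrier} takes values {(Y26, p), (Y11, t)} — violation
The only ShipID value with inconsistent RHS is ShipID=10.

10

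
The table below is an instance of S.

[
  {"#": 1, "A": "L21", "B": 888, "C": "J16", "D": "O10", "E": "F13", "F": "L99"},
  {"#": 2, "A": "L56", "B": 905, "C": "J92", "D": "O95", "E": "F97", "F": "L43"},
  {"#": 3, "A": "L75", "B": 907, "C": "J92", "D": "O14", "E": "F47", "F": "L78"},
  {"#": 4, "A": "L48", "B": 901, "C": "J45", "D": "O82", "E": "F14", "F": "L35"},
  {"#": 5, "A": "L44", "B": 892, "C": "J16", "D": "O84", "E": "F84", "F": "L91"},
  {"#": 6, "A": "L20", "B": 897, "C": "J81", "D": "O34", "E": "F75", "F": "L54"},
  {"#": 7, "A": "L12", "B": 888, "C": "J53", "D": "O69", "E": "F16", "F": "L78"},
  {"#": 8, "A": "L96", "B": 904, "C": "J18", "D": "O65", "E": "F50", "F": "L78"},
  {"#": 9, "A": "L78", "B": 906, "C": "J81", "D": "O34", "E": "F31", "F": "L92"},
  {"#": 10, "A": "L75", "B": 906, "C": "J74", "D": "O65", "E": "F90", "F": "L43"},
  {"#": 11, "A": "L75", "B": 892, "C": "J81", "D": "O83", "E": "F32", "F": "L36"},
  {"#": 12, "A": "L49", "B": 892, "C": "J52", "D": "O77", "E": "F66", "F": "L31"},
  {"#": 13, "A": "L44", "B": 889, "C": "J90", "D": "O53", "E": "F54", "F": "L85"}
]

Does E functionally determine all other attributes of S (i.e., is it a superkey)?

All 13 rows have distinct E values, so E → (all attributes) holds and E is a superkey.

Yes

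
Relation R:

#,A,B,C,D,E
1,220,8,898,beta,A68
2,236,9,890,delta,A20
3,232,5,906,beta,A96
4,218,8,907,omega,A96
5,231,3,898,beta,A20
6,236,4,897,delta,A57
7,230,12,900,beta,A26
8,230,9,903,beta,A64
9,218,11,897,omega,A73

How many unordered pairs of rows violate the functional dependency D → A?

D=beta: violating pairs (1,3), (1,5), (1,7), (1,8), (3,5), (3,7), (3,8), (5,7), (5,8) — 9 pairs.
D=delta: all 2 rows agree on A — 0 pairs.
D=omega: all 2 rows agree on A — 0 pairs.

9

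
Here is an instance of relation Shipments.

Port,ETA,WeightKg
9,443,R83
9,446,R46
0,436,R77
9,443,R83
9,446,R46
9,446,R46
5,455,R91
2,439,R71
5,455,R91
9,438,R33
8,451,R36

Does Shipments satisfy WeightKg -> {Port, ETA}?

Yes

WeightKg=R83: 2 rows → {Port,ETA} = (9, 443), (9, 443) ✓
WeightKg=R46: 3 rows → {Port,ETA} = (9, 446), (9, 446), (9, 446) ✓
WeightKg=R77: 1 row → {Port,ETA} = (0, 436) ✓
WeightKg=R91: 2 rows → {Port,ETA} = (5, 455), (5, 455) ✓
WeightKg=R71: 1 row → {Port,ETA} = (2, 439) ✓
WeightKg=R33: 1 row → {Port,ETA} = (9, 438) ✓
WeightKg=R36: 1 row → {Port,ETA} = (8, 451) ✓
Every WeightKg value is associated with a single {Port, ETA} value, so WeightKg -> {Port, ETA} holds.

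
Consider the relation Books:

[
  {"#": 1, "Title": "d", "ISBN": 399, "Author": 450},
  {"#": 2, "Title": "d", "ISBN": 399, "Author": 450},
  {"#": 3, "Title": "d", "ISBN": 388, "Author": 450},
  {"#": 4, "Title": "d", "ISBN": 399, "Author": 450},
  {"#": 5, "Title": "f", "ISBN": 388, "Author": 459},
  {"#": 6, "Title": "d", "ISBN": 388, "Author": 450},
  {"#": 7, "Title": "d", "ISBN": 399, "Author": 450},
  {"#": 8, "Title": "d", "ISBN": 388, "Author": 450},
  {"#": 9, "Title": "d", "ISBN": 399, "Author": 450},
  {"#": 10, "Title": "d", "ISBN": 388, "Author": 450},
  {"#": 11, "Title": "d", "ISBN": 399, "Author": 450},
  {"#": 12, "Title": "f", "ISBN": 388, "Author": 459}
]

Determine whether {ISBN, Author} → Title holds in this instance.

Yes

(ISBN=399, Author=450): rows 1, 2, 4, 7, 9, 11 → Title = d, d, d, d, d, d ✓
(ISBN=388, Author=450): rows 3, 6, 8, 10 → Title = d, d, d, d ✓
(ISBN=388, Author=459): rows 5, 12 → Title = f, f ✓
Every {ISBN, Author} value is associated with a single Title value, so {ISBN, Author} → Title holds.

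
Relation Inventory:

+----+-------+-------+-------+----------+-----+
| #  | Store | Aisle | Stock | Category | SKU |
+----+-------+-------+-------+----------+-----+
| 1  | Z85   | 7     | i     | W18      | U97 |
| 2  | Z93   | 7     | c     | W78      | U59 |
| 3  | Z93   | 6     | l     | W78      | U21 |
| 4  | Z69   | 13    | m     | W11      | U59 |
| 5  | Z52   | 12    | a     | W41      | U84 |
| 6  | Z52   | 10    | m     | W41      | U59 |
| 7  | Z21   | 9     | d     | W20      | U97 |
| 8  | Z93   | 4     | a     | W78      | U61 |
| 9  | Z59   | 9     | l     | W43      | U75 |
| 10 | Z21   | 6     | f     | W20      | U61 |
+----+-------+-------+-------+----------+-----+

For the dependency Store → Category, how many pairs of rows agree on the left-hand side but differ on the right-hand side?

0

Store=Z93: all 3 rows agree on Category — 0 pairs.
Store=Z52: all 2 rows agree on Category — 0 pairs.
Store=Z21: all 2 rows agree on Category — 0 pairs.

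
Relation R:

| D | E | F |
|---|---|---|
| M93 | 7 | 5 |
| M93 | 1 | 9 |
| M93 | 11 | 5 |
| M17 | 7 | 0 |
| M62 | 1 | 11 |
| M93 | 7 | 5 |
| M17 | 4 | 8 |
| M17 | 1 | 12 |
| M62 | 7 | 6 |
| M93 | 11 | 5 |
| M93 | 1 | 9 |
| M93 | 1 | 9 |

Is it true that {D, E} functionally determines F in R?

(D=M93, E=7): 2 rows → F = 5, 5 ✓
(D=M93, E=1): 3 rows → F = 9, 9, 9 ✓
(D=M93, E=11): 2 rows → F = 5, 5 ✓
(D=M17, E=7): 1 row → F = 0 ✓
(D=M62, E=1): 1 row → F = 11 ✓
(D=M17, E=4): 1 row → F = 8 ✓
(D=M17, E=1): 1 row → F = 12 ✓
(D=M62, E=7): 1 row → F = 6 ✓
Every {D, E} value is associated with a single F value, so {D, E} → F holds.

Yes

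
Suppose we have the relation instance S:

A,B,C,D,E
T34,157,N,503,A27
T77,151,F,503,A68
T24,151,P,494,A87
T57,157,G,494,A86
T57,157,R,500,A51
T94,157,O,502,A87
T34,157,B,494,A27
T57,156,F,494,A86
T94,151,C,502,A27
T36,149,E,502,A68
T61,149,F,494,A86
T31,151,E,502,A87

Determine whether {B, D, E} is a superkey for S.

Yes

All 12 rows have distinct {B, D, E} values, so {B, D, E} → (all attributes) holds and {B, D, E} is a superkey.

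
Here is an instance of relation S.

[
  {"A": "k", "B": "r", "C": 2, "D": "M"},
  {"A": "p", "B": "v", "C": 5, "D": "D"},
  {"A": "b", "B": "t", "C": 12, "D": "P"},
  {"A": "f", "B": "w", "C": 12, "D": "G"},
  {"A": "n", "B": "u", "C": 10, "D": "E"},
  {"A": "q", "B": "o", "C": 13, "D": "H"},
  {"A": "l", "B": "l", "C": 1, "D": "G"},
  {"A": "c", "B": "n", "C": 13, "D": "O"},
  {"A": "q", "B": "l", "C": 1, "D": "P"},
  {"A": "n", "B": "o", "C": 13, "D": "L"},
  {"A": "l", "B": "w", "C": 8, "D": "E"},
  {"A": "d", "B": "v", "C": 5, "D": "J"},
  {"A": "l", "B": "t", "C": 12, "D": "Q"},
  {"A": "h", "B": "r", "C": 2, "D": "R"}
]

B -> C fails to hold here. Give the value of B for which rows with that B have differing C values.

B=r: 2 rows → C = 2, 2 ✓
B=v: 2 rows → C = 5, 5 ✓
B=t: 2 rows → C = 12, 12 ✓
B=w: 2 rows → C takes values {12, 8} — violation
B=u: 1 row → C = 10 ✓
B=o: 2 rows → C = 13, 13 ✓
B=l: 2 rows → C = 1, 1 ✓
B=n: 1 row → C = 13 ✓
The only B value with inconsistent C is B=w.

w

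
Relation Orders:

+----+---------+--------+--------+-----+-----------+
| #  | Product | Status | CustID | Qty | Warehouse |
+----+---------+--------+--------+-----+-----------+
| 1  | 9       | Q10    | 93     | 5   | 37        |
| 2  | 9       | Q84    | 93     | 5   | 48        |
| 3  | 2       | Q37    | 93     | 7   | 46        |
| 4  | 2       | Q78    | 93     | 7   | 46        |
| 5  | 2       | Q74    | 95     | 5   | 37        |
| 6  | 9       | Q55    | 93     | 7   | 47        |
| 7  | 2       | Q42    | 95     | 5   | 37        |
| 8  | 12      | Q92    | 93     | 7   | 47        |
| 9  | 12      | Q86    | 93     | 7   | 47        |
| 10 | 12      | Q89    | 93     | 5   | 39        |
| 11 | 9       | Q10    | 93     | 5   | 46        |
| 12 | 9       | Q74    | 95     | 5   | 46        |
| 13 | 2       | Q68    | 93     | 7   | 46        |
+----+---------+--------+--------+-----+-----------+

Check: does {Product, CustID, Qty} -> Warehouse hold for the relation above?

No

(Product=9, CustID=93, Qty=5): rows 1, 2, 11 → Warehouse takes values {37, 48, 46} — violation
(Product=2, CustID=93, Qty=7): rows 3, 4, 13 → Warehouse = 46, 46, 46 ✓
(Product=2, CustID=95, Qty=5): rows 5, 7 → Warehouse = 37, 37 ✓
(Product=9, CustID=93, Qty=7): row 6 → Warehouse = 47 ✓
(Product=12, CustID=93, Qty=7): rows 8, 9 → Warehouse = 47, 47 ✓
(Product=12, CustID=93, Qty=5): row 10 → Warehouse = 39 ✓
(Product=9, CustID=95, Qty=5): row 12 → Warehouse = 46 ✓
Two rows agree on {Product, CustID, Qty} but differ on Warehouse, so {Product, CustID, Qty} -> Warehouse does not hold.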